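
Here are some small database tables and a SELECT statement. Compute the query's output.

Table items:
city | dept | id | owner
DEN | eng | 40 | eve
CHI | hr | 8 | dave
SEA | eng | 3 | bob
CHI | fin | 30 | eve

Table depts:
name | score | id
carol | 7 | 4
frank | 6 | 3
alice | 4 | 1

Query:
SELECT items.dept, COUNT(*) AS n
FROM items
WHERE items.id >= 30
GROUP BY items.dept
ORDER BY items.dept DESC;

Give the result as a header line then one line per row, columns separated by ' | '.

== RESULT ==
items.dept | n
fin | 1
eng | 1

Derivation:
After WHERE (2 rows):
items.city | items.dept | items.id | items.owner
DEN | eng | 40 | eve
CHI | fin | 30 | eve
After GROUP BY (2 rows):
items.dept | n
eng | 1
fin | 1
After ORDER BY (2 rows):
items.dept | n
fin | 1
eng | 1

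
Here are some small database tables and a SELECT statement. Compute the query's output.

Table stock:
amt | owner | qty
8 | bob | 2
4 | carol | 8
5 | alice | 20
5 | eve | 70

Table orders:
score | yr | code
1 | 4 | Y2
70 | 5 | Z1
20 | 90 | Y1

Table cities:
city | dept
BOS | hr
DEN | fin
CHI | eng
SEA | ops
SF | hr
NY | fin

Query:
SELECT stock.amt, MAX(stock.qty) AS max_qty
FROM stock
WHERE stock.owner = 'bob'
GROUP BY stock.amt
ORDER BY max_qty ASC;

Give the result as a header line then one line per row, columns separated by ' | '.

== RESULT ==
stock.amt | max_qty
8 | 2

Derivation:
After WHERE (1 rows):
stock.amt | stock.owner | stock.qty
8 | bob | 2
After GROUP BY (1 rows):
stock.amt | max_qty
8 | 2
After ORDER BY (1 rows):
stock.amt | max_qty
8 | 2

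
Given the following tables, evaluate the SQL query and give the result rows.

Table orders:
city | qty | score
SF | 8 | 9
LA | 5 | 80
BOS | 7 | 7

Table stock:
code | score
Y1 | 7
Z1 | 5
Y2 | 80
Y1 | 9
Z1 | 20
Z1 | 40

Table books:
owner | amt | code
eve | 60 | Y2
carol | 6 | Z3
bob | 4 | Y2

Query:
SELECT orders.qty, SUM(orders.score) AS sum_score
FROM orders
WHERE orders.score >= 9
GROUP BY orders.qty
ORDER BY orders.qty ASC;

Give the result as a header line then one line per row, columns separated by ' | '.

== RESULT ==
orders.qty | sum_score
5 | 80
8 | 9

Derivation:
After WHERE (2 rows):
orders.city | orders.qty | orders.score
SF | 8 | 9
LA | 5 | 80
After GROUP BY (2 rows):
orders.qty | sum_score
8 | 9
5 | 80
After ORDER BY (2 rows):
orders.qty | sum_score
5 | 80
8 | 9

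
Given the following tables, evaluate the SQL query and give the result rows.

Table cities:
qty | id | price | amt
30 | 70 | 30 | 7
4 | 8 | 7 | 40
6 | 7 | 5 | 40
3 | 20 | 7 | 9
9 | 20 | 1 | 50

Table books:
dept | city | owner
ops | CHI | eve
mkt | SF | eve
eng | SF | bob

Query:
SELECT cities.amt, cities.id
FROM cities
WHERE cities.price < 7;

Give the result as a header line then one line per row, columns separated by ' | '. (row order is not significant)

== RESULT ==
cities.amt | cities.id
40 | 7
50 | 20

Derivation:
After WHERE (2 rows):
cities.qty | cities.id | cities.price | cities.amt
6 | 7 | 5 | 40
9 | 20 | 1 | 50
After SELECT (2 rows):
cities.amt | cities.id
40 | 7
50 | 20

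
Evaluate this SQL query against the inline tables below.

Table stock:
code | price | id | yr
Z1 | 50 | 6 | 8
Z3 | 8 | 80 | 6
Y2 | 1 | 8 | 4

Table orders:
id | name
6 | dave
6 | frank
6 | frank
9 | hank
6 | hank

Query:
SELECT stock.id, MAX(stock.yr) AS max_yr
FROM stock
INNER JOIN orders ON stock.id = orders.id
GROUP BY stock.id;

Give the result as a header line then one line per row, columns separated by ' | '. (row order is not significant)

== RESULT ==
stock.id | max_yr
6 | 8

Derivation:
After JOIN orders (4 rows):
stock.code | stock.price | stock.id | stock.yr | orders.id | orders.name
Z1 | 50 | 6 | 8 | 6 | dave
Z1 | 50 | 6 | 8 | 6 | frank
Z1 | 50 | 6 | 8 | 6 | frank
Z1 | 50 | 6 | 8 | 6 | hank
After GROUP BY (1 rows):
stock.id | max_yr
6 | 8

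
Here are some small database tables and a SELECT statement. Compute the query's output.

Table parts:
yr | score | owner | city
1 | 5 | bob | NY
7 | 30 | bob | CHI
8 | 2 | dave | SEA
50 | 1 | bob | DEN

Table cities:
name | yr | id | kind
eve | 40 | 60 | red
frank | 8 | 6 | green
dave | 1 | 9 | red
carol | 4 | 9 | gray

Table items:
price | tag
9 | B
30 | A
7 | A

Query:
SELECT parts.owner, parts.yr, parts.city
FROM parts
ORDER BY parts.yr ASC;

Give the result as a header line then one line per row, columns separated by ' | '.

After SELECT (4 rows):
parts.owner | parts.yr | parts.city
bob | 1 | NY
bob | 7 | CHI
dave | 8 | SEA
bob | 50 | DEN
After ORDER BY (4 rows):
parts.owner | parts.yr | parts.city
bob | 1 | NY
bob | 7 | CHI
dave | 8 | SEA
bob | 50 | DEN

== RESULT ==
parts.owner | parts.yr | parts.city
bob | 1 | NY
bob | 7 | CHI
dave | 8 | SEA
bob | 50 | DEN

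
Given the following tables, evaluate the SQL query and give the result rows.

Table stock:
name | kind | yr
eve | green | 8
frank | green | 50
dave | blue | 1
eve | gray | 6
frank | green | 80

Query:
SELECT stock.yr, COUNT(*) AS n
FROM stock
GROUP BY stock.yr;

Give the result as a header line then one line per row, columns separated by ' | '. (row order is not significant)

After GROUP BY (5 rows):
stock.yr | n
8 | 1
50 | 1
1 | 1
6 | 1
80 | 1

== RESULT ==
stock.yr | n
8 | 1
50 | 1
1 | 1
6 | 1
80 | 1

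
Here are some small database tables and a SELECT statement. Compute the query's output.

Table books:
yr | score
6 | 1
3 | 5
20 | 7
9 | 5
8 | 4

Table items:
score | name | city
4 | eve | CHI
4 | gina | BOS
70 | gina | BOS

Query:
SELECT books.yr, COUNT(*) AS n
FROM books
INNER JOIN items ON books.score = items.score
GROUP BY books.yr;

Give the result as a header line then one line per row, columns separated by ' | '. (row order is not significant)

After JOIN items (2 rows):
books.yr | books.score | items.score | items.name | items.city
8 | 4 | 4 | eve | CHI
8 | 4 | 4 | gina | BOS
After GROUP BY (1 rows):
books.yr | n
8 | 2

== RESULT ==
books.yr | n
8 | 2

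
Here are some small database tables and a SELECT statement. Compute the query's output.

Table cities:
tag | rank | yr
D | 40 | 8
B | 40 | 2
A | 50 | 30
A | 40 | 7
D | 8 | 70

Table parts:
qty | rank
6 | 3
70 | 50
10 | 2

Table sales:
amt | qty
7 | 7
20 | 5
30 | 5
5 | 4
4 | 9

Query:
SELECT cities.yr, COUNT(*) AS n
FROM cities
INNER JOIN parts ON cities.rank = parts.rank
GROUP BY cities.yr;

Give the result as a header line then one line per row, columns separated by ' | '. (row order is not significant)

After JOIN parts (1 rows):
cities.tag | cities.rank | cities.yr | parts.qty | parts.rank
A | 50 | 30 | 70 | 50
After GROUP BY (1 rows):
cities.yr | n
30 | 1

== RESULT ==
cities.yr | n
30 | 1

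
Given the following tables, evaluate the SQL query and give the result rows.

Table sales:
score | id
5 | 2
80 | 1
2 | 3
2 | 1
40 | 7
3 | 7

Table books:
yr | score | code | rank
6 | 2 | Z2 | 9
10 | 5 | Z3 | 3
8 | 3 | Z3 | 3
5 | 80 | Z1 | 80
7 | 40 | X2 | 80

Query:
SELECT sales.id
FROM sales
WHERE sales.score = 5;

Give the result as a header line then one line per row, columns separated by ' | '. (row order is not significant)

== RESULT ==
sales.id
2

Derivation:
After WHERE (1 rows):
sales.score | sales.id
5 | 2
After SELECT (1 rows):
sales.id
2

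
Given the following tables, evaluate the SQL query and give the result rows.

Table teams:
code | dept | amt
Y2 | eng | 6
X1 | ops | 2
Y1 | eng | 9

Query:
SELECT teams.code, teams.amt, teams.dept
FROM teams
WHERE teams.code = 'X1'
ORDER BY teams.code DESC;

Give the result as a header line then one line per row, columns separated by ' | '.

After WHERE (1 rows):
teams.code | teams.dept | teams.amt
X1 | ops | 2
After SELECT (1 rows):
teams.code | teams.amt | teams.dept
X1 | 2 | ops
After ORDER BY (1 rows):
teams.code | teams.amt | teams.dept
X1 | 2 | ops

== RESULT ==
teams.code | teams.amt | teams.dept
X1 | 2 | ops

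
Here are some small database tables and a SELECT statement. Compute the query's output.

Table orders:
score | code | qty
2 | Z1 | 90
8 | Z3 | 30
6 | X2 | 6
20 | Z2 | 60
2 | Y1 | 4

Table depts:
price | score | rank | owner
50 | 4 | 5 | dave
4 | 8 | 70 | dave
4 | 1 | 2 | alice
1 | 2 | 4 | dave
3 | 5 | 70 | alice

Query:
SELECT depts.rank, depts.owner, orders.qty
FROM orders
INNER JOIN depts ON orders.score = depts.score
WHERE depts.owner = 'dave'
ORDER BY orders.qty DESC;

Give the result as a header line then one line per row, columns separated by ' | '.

== RESULT ==
depts.rank | depts.owner | orders.qty
4 | dave | 90
70 | dave | 30
4 | dave | 4

Derivation:
After JOIN depts (3 rows):
orders.score | orders.code | orders.qty | depts.price | depts.score | depts.rank | depts.owner
2 | Z1 | 90 | 1 | 2 | 4 | dave
8 | Z3 | 30 | 4 | 8 | 70 | dave
2 | Y1 | 4 | 1 | 2 | 4 | dave
After WHERE (3 rows):
orders.score | orders.code | orders.qty | depts.price | depts.score | depts.rank | depts.owner
2 | Z1 | 90 | 1 | 2 | 4 | dave
8 | Z3 | 30 | 4 | 8 | 70 | dave
2 | Y1 | 4 | 1 | 2 | 4 | dave
After SELECT (3 rows):
depts.rank | depts.owner | orders.qty
4 | dave | 90
70 | dave | 30
4 | dave | 4
After ORDER BY (3 rows):
depts.rank | depts.owner | orders.qty
4 | dave | 90
70 | dave | 30
4 | dave | 4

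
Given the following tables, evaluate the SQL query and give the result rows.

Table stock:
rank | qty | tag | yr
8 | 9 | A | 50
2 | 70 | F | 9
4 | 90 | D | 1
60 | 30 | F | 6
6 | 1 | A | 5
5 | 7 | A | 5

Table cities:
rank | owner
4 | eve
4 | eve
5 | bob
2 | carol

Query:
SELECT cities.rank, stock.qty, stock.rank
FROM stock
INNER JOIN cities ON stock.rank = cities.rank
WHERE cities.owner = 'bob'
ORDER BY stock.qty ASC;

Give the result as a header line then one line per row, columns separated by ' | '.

== RESULT ==
cities.rank | stock.qty | stock.rank
5 | 7 | 5

Derivation:
After JOIN cities (4 rows):
stock.rank | stock.qty | stock.tag | stock.yr | cities.rank | cities.owner
2 | 70 | F | 9 | 2 | carol
4 | 90 | D | 1 | 4 | eve
4 | 90 | D | 1 | 4 | eve
5 | 7 | A | 5 | 5 | bob
After WHERE (1 rows):
stock.rank | stock.qty | stock.tag | stock.yr | cities.rank | cities.owner
5 | 7 | A | 5 | 5 | bob
After SELECT (1 rows):
cities.rank | stock.qty | stock.rank
5 | 7 | 5
After ORDER BY (1 rows):
cities.rank | stock.qty | stock.rank
5 | 7 | 5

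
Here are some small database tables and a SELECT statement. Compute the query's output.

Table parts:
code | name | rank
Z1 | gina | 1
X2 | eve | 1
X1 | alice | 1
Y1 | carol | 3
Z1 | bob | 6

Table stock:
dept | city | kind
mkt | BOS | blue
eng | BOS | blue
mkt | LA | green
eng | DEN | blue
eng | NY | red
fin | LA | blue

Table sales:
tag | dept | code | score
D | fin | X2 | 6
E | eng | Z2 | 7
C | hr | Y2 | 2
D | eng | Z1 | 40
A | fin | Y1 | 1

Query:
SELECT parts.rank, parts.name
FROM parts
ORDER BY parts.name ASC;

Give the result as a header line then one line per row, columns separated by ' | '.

== RESULT ==
parts.rank | parts.name
1 | alice
6 | bob
3 | carol
1 | eve
1 | gina

Derivation:
After SELECT (5 rows):
parts.rank | parts.name
1 | gina
1 | eve
1 | alice
3 | carol
6 | bob
After ORDER BY (5 rows):
parts.rank | parts.name
1 | alice
6 | bob
3 | carol
1 | eve
1 | gina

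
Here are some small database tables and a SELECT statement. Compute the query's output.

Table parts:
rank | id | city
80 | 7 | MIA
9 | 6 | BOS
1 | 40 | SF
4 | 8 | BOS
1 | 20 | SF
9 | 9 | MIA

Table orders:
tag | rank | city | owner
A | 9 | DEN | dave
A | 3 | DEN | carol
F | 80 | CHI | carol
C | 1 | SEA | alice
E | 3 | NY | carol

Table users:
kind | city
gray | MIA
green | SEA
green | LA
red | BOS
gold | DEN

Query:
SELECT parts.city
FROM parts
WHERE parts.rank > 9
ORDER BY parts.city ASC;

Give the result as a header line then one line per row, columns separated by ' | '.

== RESULT ==
parts.city
MIA

Derivation:
After WHERE (1 rows):
parts.rank | parts.id | parts.city
80 | 7 | MIA
After SELECT (1 rows):
parts.city
MIA
After ORDER BY (1 rows):
parts.city
MIA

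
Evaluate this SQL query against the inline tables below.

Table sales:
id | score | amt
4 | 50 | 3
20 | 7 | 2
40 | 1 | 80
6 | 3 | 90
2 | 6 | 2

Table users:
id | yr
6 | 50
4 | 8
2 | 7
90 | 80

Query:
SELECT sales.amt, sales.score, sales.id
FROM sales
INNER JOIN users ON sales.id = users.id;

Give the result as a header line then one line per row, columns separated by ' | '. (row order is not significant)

== RESULT ==
sales.amt | sales.score | sales.id
3 | 50 | 4
90 | 3 | 6
2 | 6 | 2

Derivation:
After JOIN users (3 rows):
sales.id | sales.score | sales.amt | users.id | users.yr
4 | 50 | 3 | 4 | 8
6 | 3 | 90 | 6 | 50
2 | 6 | 2 | 2 | 7
After SELECT (3 rows):
sales.amt | sales.score | sales.id
3 | 50 | 4
90 | 3 | 6
2 | 6 | 2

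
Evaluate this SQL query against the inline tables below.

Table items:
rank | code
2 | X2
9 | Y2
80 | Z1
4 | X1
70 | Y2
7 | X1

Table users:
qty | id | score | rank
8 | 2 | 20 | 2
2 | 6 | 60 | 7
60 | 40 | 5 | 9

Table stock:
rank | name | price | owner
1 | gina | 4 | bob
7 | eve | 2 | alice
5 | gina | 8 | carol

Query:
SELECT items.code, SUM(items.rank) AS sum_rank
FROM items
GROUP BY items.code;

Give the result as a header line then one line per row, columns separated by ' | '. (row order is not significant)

== RESULT ==
items.code | sum_rank
X2 | 2
Y2 | 79
Z1 | 80
X1 | 11

Derivation:
After GROUP BY (4 rows):
items.code | sum_rank
X2 | 2
Y2 | 79
Z1 | 80
X1 | 11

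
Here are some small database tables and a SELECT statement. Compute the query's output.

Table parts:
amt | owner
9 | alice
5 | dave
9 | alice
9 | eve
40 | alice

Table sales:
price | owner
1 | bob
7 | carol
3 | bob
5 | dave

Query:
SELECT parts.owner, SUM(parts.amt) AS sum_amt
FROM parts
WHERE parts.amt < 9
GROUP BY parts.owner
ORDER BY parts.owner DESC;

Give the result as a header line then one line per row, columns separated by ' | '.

After WHERE (1 rows):
parts.amt | parts.owner
5 | dave
After GROUP BY (1 rows):
parts.owner | sum_amt
dave | 5
After ORDER BY (1 rows):
parts.owner | sum_amt
dave | 5

== RESULT ==
parts.owner | sum_amt
dave | 5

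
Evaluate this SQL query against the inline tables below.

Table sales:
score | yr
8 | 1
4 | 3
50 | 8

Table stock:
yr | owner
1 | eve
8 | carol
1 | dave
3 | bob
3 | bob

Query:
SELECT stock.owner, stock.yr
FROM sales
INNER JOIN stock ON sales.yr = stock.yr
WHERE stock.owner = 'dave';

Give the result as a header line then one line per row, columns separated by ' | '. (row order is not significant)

== RESULT ==
stock.owner | stock.yr
dave | 1

Derivation:
After JOIN stock (5 rows):
sales.score | sales.yr | stock.yr | stock.owner
8 | 1 | 1 | eve
8 | 1 | 1 | dave
4 | 3 | 3 | bob
4 | 3 | 3 | bob
50 | 8 | 8 | carol
After WHERE (1 rows):
sales.score | sales.yr | stock.yr | stock.owner
8 | 1 | 1 | dave
After SELECT (1 rows):
stock.owner | stock.yr
dave | 1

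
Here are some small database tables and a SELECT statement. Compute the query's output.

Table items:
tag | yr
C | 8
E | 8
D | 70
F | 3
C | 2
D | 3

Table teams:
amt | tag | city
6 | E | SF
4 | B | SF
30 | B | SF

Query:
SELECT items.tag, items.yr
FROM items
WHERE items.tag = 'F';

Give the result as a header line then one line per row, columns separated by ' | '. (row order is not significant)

== RESULT ==
items.tag | items.yr
F | 3

Derivation:
After WHERE (1 rows):
items.tag | items.yr
F | 3
After SELECT (1 rows):
items.tag | items.yr
F | 3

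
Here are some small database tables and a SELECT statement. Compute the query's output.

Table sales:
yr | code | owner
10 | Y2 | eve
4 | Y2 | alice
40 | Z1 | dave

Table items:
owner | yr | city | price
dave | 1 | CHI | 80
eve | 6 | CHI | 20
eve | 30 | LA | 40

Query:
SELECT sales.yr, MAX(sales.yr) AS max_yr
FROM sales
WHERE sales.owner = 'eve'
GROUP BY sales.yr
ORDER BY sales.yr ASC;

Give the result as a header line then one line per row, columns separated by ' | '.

After WHERE (1 rows):
sales.yr | sales.code | sales.owner
10 | Y2 | eve
After GROUP BY (1 rows):
sales.yr | max_yr
10 | 10
After ORDER BY (1 rows):
sales.yr | max_yr
10 | 10

== RESULT ==
sales.yr | max_yr
10 | 10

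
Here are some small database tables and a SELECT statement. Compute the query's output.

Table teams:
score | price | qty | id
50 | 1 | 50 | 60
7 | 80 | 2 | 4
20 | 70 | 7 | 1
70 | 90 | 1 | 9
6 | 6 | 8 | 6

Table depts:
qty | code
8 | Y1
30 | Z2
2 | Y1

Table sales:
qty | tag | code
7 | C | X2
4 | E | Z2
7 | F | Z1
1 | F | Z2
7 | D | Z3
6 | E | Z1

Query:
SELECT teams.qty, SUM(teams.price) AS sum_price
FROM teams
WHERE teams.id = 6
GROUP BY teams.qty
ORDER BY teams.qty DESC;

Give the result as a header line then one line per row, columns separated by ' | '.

== RESULT ==
teams.qty | sum_price
8 | 6

Derivation:
After WHERE (1 rows):
teams.score | teams.price | teams.qty | teams.id
6 | 6 | 8 | 6
After GROUP BY (1 rows):
teams.qty | sum_price
8 | 6
After ORDER BY (1 rows):
teams.qty | sum_price
8 | 6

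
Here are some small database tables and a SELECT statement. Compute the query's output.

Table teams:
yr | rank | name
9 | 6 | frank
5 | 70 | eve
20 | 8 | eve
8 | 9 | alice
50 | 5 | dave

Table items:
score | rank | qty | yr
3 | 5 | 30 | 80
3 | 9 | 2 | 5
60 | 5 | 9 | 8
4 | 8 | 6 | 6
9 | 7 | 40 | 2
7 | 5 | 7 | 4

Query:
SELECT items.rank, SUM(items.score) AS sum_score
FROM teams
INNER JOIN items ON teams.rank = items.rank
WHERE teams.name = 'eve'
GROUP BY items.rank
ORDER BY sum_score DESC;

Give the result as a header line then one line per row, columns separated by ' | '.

After JOIN items (5 rows):
teams.yr | teams.rank | teams.name | items.score | items.rank | items.qty | items.yr
20 | 8 | eve | 4 | 8 | 6 | 6
8 | 9 | alice | 3 | 9 | 2 | 5
50 | 5 | dave | 3 | 5 | 30 | 80
50 | 5 | dave | 60 | 5 | 9 | 8
50 | 5 | dave | 7 | 5 | 7 | 4
After WHERE (1 rows):
teams.yr | teams.rank | teams.name | items.score | items.rank | items.qty | items.yr
20 | 8 | eve | 4 | 8 | 6 | 6
After GROUP BY (1 rows):
items.rank | sum_score
8 | 4
After ORDER BY (1 rows):
items.rank | sum_score
8 | 4

== RESULT ==
items.rank | sum_score
8 | 4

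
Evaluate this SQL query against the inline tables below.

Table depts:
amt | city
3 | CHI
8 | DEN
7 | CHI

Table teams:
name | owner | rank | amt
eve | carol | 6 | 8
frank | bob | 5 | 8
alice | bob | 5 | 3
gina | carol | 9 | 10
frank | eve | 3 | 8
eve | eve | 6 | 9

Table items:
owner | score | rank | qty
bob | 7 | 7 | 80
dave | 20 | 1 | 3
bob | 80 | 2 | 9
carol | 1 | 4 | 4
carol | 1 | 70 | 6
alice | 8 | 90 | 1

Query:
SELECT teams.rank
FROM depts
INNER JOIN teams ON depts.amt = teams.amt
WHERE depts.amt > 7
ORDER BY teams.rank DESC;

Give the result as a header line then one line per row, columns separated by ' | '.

After JOIN teams (4 rows):
depts.amt | depts.city | teams.name | teams.owner | teams.rank | teams.amt
3 | CHI | alice | bob | 5 | 3
8 | DEN | eve | carol | 6 | 8
8 | DEN | frank | bob | 5 | 8
8 | DEN | frank | eve | 3 | 8
After WHERE (3 rows):
depts.amt | depts.city | teams.name | teams.owner | teams.rank | teams.amt
8 | DEN | eve | carol | 6 | 8
8 | DEN | frank | bob | 5 | 8
8 | DEN | frank | eve | 3 | 8
After SELECT (3 rows):
teams.rank
6
5
3
After ORDER BY (3 rows):
teams.rank
6
5
3

== RESULT ==
teams.rank
6
5
3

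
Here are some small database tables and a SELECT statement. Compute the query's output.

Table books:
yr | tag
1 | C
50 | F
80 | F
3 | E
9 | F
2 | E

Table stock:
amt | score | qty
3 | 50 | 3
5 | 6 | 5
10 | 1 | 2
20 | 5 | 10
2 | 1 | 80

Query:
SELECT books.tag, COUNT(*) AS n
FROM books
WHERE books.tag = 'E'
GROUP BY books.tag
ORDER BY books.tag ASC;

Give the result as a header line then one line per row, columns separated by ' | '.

After WHERE (2 rows):
books.yr | books.tag
3 | E
2 | E
After GROUP BY (1 rows):
books.tag | n
E | 2
After ORDER BY (1 rows):
books.tag | n
E | 2

== RESULT ==
books.tag | n
E | 2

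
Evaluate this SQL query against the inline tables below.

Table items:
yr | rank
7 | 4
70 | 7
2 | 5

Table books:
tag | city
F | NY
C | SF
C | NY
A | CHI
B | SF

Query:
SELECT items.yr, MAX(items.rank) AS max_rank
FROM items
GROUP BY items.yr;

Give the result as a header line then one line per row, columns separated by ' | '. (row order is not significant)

After GROUP BY (3 rows):
items.yr | max_rank
7 | 4
70 | 7
2 | 5

== RESULT ==
items.yr | max_rank
7 | 4
70 | 7
2 | 5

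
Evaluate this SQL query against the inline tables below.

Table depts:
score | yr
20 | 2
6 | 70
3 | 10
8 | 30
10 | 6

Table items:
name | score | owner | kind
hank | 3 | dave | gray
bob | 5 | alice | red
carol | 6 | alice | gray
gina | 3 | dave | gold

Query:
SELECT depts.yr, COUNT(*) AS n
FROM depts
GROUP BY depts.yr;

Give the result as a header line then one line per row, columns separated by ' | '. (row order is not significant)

== RESULT ==
depts.yr | n
2 | 1
70 | 1
10 | 1
30 | 1
6 | 1

Derivation:
After GROUP BY (5 rows):
depts.yr | n
2 | 1
70 | 1
10 | 1
30 | 1
6 | 1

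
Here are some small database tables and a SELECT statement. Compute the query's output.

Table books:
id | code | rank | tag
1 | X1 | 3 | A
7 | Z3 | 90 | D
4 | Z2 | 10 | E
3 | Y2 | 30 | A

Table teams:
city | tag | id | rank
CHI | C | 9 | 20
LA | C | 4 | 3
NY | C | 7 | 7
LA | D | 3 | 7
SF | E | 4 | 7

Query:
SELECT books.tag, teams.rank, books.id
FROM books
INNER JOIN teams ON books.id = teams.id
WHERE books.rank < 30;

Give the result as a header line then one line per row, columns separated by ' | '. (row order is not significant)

After JOIN teams (4 rows):
books.id | books.code | books.rank | books.tag | teams.city | teams.tag | teams.id | teams.rank
7 | Z3 | 90 | D | NY | C | 7 | 7
4 | Z2 | 10 | E | LA | C | 4 | 3
4 | Z2 | 10 | E | SF | E | 4 | 7
3 | Y2 | 30 | A | LA | D | 3 | 7
After WHERE (2 rows):
books.id | books.code | books.rank | books.tag | teams.city | teams.tag | teams.id | teams.rank
4 | Z2 | 10 | E | LA | C | 4 | 3
4 | Z2 | 10 | E | SF | E | 4 | 7
After SELECT (2 rows):
books.tag | teams.rank | books.id
E | 3 | 4
E | 7 | 4

== RESULT ==
books.tag | teams.rank | books.id
E | 3 | 4
E | 7 | 4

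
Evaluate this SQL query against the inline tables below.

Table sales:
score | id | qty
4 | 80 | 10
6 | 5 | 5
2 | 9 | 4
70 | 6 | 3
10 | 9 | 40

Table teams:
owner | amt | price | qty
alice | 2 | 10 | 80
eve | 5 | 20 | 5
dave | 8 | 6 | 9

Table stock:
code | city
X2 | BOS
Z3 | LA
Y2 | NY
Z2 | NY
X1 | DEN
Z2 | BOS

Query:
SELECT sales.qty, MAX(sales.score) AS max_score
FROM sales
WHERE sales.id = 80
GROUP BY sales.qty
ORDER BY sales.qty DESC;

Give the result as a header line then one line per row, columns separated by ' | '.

After WHERE (1 rows):
sales.score | sales.id | sales.qty
4 | 80 | 10
After GROUP BY (1 rows):
sales.qty | max_score
10 | 4
After ORDER BY (1 rows):
sales.qty | max_score
10 | 4

== RESULT ==
sales.qty | max_score
10 | 4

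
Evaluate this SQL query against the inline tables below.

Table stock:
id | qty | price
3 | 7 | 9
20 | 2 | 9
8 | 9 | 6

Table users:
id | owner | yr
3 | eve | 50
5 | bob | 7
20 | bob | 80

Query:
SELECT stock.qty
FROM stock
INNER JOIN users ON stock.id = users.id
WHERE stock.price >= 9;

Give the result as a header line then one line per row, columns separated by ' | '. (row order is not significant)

After JOIN users (2 rows):
stock.id | stock.qty | stock.price | users.id | users.owner | users.yr
3 | 7 | 9 | 3 | eve | 50
20 | 2 | 9 | 20 | bob | 80
After WHERE (2 rows):
stock.id | stock.qty | stock.price | users.id | users.owner | users.yr
3 | 7 | 9 | 3 | eve | 50
20 | 2 | 9 | 20 | bob | 80
After SELECT (2 rows):
stock.qty
7
2

== RESULT ==
stock.qty
7
2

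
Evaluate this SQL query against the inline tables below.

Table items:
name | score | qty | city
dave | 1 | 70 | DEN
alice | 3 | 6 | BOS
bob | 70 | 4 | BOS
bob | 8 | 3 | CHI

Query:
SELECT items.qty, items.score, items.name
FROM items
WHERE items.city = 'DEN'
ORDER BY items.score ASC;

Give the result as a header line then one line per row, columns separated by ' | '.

== RESULT ==
items.qty | items.score | items.name
70 | 1 | dave

Derivation:
After WHERE (1 rows):
items.name | items.score | items.qty | items.city
dave | 1 | 70 | DEN
After SELECT (1 rows):
items.qty | items.score | items.name
70 | 1 | dave
After ORDER BY (1 rows):
items.qty | items.score | items.name
70 | 1 | dave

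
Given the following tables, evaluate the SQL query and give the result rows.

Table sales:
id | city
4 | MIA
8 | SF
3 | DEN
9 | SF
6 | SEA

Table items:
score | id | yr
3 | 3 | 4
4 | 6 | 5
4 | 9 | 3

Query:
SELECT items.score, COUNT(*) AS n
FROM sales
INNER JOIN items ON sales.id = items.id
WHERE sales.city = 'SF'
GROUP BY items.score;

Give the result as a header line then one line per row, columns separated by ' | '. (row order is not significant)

== RESULT ==
items.score | n
4 | 1

Derivation:
After JOIN items (3 rows):
sales.id | sales.city | items.score | items.id | items.yr
3 | DEN | 3 | 3 | 4
9 | SF | 4 | 9 | 3
6 | SEA | 4 | 6 | 5
After WHERE (1 rows):
sales.id | sales.city | items.score | items.id | items.yr
9 | SF | 4 | 9 | 3
After GROUP BY (1 rows):
items.score | n
4 | 1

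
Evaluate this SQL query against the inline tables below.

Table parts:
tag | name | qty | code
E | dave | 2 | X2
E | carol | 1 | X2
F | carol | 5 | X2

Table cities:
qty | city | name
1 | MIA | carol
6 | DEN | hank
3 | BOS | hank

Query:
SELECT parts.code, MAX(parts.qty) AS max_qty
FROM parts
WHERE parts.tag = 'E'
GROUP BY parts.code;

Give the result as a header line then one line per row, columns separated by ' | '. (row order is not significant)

After WHERE (2 rows):
parts.tag | parts.name | parts.qty | parts.code
E | dave | 2 | X2
E | carol | 1 | X2
After GROUP BY (1 rows):
parts.code | max_qty
X2 | 2

== RESULT ==
parts.code | max_qty
X2 | 2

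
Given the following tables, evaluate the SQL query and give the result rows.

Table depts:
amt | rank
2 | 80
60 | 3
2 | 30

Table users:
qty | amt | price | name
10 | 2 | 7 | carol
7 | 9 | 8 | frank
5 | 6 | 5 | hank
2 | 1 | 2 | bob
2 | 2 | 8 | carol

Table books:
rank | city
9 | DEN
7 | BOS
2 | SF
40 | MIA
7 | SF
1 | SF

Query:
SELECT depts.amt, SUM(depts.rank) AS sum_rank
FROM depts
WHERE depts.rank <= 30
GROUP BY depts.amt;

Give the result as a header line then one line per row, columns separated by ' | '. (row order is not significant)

== RESULT ==
depts.amt | sum_rank
60 | 3
2 | 30

Derivation:
After WHERE (2 rows):
depts.amt | depts.rank
60 | 3
2 | 30
After GROUP BY (2 rows):
depts.amt | sum_rank
60 | 3
2 | 30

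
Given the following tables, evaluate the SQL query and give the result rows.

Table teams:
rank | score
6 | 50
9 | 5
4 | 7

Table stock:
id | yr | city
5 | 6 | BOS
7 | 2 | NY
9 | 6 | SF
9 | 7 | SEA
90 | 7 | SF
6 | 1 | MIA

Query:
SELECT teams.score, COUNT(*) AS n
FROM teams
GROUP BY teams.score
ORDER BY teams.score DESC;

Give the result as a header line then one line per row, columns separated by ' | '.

After GROUP BY (3 rows):
teams.score | n
50 | 1
5 | 1
7 | 1
After ORDER BY (3 rows):
teams.score | n
50 | 1
7 | 1
5 | 1

== RESULT ==
teams.score | n
50 | 1
7 | 1
5 | 1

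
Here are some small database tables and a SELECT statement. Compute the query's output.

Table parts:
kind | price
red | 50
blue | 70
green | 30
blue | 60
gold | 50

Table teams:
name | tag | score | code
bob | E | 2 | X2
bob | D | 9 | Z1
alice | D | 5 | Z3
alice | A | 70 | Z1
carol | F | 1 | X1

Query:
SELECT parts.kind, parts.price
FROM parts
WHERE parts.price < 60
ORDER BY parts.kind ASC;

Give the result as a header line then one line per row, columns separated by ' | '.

After WHERE (3 rows):
parts.kind | parts.price
red | 50
green | 30
gold | 50
After SELECT (3 rows):
parts.kind | parts.price
red | 50
green | 30
gold | 50
After ORDER BY (3 rows):
parts.kind | parts.price
gold | 50
green | 30
red | 50

== RESULT ==
parts.kind | parts.price
gold | 50
green | 30
red | 50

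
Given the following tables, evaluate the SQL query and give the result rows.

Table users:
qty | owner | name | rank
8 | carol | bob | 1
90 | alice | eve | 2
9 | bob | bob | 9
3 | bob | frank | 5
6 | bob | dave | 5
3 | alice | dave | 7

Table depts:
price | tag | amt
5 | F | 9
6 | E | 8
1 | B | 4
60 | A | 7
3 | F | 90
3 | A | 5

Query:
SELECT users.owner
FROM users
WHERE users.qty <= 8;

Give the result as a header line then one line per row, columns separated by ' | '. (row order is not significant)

== RESULT ==
users.owner
carol
bob
bob
alice

Derivation:
After WHERE (4 rows):
users.qty | users.owner | users.name | users.rank
8 | carol | bob | 1
3 | bob | frank | 5
6 | bob | dave | 5
3 | alice | dave | 7
After SELECT (4 rows):
users.owner
carol
bob
bob
alice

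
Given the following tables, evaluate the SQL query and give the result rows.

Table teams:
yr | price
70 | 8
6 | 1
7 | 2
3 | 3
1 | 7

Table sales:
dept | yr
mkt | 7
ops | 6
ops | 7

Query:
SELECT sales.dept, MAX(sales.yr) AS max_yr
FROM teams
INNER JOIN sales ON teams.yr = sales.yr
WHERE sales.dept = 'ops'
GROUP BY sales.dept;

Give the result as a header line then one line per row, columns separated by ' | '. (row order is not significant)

After JOIN sales (3 rows):
teams.yr | teams.price | sales.dept | sales.yr
6 | 1 | ops | 6
7 | 2 | mkt | 7
7 | 2 | ops | 7
After WHERE (2 rows):
teams.yr | teams.price | sales.dept | sales.yr
6 | 1 | ops | 6
7 | 2 | ops | 7
After GROUP BY (1 rows):
sales.dept | max_yr
ops | 7

== RESULT ==
sales.dept | max_yr
ops | 7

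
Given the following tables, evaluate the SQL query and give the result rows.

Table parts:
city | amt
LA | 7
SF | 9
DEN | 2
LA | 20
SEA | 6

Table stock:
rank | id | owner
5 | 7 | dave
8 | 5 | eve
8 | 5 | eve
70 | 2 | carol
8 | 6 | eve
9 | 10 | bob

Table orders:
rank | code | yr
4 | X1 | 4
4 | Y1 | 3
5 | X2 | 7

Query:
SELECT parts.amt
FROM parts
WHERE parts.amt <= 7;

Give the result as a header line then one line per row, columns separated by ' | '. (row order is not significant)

After WHERE (3 rows):
parts.city | parts.amt
LA | 7
DEN | 2
SEA | 6
After SELECT (3 rows):
parts.amt
7
2
6

== RESULT ==
parts.amt
7
2
6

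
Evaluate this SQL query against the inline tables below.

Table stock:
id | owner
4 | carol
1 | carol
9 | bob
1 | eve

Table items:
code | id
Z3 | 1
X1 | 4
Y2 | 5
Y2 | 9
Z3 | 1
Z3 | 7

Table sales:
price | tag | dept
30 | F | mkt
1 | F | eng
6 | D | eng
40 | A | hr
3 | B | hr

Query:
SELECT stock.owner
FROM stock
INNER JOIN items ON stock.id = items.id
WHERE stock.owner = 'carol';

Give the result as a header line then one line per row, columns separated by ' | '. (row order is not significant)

After JOIN items (6 rows):
stock.id | stock.owner | items.code | items.id
4 | carol | X1 | 4
1 | carol | Z3 | 1
1 | carol | Z3 | 1
9 | bob | Y2 | 9
1 | eve | Z3 | 1
1 | eve | Z3 | 1
After WHERE (3 rows):
stock.id | stock.owner | items.code | items.id
4 | carol | X1 | 4
1 | carol | Z3 | 1
1 | carol | Z3 | 1
After SELECT (3 rows):
stock.owner
carol
carol
carol

== RESULT ==
stock.owner
carol
carol
carol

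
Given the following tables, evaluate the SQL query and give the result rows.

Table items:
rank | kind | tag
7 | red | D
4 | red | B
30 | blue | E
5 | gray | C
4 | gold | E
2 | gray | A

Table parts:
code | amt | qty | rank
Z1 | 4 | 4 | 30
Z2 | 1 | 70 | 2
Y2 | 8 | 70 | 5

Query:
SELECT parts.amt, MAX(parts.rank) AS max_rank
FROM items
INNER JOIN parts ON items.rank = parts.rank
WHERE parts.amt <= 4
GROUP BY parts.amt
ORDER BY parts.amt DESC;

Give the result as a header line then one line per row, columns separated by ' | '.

After JOIN parts (3 rows):
items.rank | items.kind | items.tag | parts.code | parts.amt | parts.qty | parts.rank
30 | blue | E | Z1 | 4 | 4 | 30
5 | gray | C | Y2 | 8 | 70 | 5
2 | gray | A | Z2 | 1 | 70 | 2
After WHERE (2 rows):
items.rank | items.kind | items.tag | parts.code | parts.amt | parts.qty | parts.rank
30 | blue | E | Z1 | 4 | 4 | 30
2 | gray | A | Z2 | 1 | 70 | 2
After GROUP BY (2 rows):
parts.amt | max_rank
4 | 30
1 | 2
After ORDER BY (2 rows):
parts.amt | max_rank
4 | 30
1 | 2

== RESULT ==
parts.amt | max_rank
4 | 30
1 | 2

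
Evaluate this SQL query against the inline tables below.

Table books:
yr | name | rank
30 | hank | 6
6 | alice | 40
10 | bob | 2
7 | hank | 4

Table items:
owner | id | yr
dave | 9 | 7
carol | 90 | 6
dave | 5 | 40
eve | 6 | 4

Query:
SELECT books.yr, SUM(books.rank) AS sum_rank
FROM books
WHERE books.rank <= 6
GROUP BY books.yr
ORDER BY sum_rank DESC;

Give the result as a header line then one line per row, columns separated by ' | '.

After WHERE (3 rows):
books.yr | books.name | books.rank
30 | hank | 6
10 | bob | 2
7 | hank | 4
After GROUP BY (3 rows):
books.yr | sum_rank
30 | 6
10 | 2
7 | 4
After ORDER BY (3 rows):
books.yr | sum_rank
30 | 6
7 | 4
10 | 2

== RESULT ==
books.yr | sum_rank
30 | 6
7 | 4
10 | 2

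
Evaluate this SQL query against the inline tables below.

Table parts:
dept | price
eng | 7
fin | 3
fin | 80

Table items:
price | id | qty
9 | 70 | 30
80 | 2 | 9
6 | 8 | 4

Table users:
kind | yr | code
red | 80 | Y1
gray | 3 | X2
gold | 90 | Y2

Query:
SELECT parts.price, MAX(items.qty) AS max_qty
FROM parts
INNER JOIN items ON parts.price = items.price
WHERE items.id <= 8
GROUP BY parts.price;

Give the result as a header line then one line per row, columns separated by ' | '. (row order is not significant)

After JOIN items (1 rows):
parts.dept | parts.price | items.price | items.id | items.qty
fin | 80 | 80 | 2 | 9
After WHERE (1 rows):
parts.dept | parts.price | items.price | items.id | items.qty
fin | 80 | 80 | 2 | 9
After GROUP BY (1 rows):
parts.price | max_qty
80 | 9

== RESULT ==
parts.price | max_qty
80 | 9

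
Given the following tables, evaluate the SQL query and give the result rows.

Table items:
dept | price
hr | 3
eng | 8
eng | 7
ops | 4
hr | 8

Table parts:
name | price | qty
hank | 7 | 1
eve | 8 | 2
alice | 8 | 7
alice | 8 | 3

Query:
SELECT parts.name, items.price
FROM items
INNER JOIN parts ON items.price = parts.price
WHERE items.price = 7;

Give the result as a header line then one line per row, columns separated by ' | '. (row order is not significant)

== RESULT ==
parts.name | items.price
hank | 7

Derivation:
After JOIN parts (7 rows):
items.dept | items.price | parts.name | parts.price | parts.qty
eng | 8 | eve | 8 | 2
eng | 8 | alice | 8 | 7
eng | 8 | alice | 8 | 3
eng | 7 | hank | 7 | 1
hr | 8 | eve | 8 | 2
hr | 8 | alice | 8 | 7
hr | 8 | alice | 8 | 3
After WHERE (1 rows):
items.dept | items.price | parts.name | parts.price | parts.qty
eng | 7 | hank | 7 | 1
After SELECT (1 rows):
parts.name | items.price
hank | 7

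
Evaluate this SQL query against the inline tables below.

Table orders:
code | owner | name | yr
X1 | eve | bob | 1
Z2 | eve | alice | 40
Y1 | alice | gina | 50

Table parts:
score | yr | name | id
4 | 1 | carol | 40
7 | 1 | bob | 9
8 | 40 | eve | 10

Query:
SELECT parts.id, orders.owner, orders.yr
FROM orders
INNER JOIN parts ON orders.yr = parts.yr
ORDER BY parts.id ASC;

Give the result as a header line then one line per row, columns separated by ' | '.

After JOIN parts (3 rows):
orders.code | orders.owner | orders.name | orders.yr | parts.score | parts.yr | parts.name | parts.id
X1 | eve | bob | 1 | 4 | 1 | carol | 40
X1 | eve | bob | 1 | 7 | 1 | bob | 9
Z2 | eve | alice | 40 | 8 | 40 | eve | 10
After SELECT (3 rows):
parts.id | orders.owner | orders.yr
40 | eve | 1
9 | eve | 1
10 | eve | 40
After ORDER BY (3 rows):
parts.id | orders.owner | orders.yr
9 | eve | 1
10 | eve | 40
40 | eve | 1

== RESULT ==
parts.id | orders.owner | orders.yr
9 | eve | 1
10 | eve | 40
40 | eve | 1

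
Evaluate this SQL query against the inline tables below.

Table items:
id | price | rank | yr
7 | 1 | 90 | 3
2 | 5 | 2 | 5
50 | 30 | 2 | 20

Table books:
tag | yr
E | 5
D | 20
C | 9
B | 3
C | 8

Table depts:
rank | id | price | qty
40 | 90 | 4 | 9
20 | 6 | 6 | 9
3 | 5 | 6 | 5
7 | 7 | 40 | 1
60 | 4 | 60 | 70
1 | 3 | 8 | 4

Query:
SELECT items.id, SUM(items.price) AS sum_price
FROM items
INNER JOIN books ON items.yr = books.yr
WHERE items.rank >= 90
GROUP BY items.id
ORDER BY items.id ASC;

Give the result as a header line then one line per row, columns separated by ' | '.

After JOIN books (3 rows):
items.id | items.price | items.rank | items.yr | books.tag | books.yr
7 | 1 | 90 | 3 | B | 3
2 | 5 | 2 | 5 | E | 5
50 | 30 | 2 | 20 | D | 20
After WHERE (1 rows):
items.id | items.price | items.rank | items.yr | books.tag | books.yr
7 | 1 | 90 | 3 | B | 3
After GROUP BY (1 rows):
items.id | sum_price
7 | 1
After ORDER BY (1 rows):
items.id | sum_price
7 | 1

== RESULT ==
items.id | sum_price
7 | 1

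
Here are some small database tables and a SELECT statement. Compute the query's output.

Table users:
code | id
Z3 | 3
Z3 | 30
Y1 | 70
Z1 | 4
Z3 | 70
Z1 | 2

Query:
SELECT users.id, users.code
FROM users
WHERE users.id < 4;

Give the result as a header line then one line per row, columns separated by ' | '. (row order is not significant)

== RESULT ==
users.id | users.code
3 | Z3
2 | Z1

Derivation:
After WHERE (2 rows):
users.code | users.id
Z3 | 3
Z1 | 2
After SELECT (2 rows):
users.id | users.code
3 | Z3
2 | Z1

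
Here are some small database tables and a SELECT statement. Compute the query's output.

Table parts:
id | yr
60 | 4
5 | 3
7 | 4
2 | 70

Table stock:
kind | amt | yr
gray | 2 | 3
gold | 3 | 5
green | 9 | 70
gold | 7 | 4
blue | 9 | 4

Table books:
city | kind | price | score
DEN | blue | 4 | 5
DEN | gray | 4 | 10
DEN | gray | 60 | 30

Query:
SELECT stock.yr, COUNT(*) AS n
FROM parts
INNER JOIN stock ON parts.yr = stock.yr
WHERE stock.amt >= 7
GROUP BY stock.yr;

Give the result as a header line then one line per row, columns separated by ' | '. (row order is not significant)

After JOIN stock (6 rows):
parts.id | parts.yr | stock.kind | stock.amt | stock.yr
60 | 4 | gold | 7 | 4
60 | 4 | blue | 9 | 4
5 | 3 | gray | 2 | 3
7 | 4 | gold | 7 | 4
7 | 4 | blue | 9 | 4
2 | 70 | green | 9 | 70
After WHERE (5 rows):
parts.id | parts.yr | stock.kind | stock.amt | stock.yr
60 | 4 | gold | 7 | 4
60 | 4 | blue | 9 | 4
7 | 4 | gold | 7 | 4
7 | 4 | blue | 9 | 4
2 | 70 | green | 9 | 70
After GROUP BY (2 rows):
stock.yr | n
4 | 4
70 | 1

== RESULT ==
stock.yr | n
4 | 4
70 | 1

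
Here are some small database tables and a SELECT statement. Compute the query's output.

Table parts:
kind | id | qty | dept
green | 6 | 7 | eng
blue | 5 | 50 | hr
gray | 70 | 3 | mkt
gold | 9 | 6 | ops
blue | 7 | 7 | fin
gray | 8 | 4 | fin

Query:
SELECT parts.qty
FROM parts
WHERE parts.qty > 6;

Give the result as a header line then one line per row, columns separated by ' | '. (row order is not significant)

== RESULT ==
parts.qty
7
50
7

Derivation:
After WHERE (3 rows):
parts.kind | parts.id | parts.qty | parts.dept
green | 6 | 7 | eng
blue | 5 | 50 | hr
blue | 7 | 7 | fin
After SELECT (3 rows):
parts.qty
7
50
7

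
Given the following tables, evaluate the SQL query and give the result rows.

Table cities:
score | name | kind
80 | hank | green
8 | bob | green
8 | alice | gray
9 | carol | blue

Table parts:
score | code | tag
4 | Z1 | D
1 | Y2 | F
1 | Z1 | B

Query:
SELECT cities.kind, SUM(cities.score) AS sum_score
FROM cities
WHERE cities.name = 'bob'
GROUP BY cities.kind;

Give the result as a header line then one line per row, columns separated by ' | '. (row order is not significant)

== RESULT ==
cities.kind | sum_score
green | 8

Derivation:
After WHERE (1 rows):
cities.score | cities.name | cities.kind
8 | bob | green
After GROUP BY (1 rows):
cities.kind | sum_score
green | 8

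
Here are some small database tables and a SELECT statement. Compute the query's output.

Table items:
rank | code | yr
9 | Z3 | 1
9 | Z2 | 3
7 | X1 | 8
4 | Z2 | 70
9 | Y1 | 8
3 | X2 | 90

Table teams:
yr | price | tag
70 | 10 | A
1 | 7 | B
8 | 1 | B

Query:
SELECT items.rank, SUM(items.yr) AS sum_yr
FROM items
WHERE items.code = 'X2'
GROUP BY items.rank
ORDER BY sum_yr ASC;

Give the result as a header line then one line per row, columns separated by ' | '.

== RESULT ==
items.rank | sum_yr
3 | 90

Derivation:
After WHERE (1 rows):
items.rank | items.code | items.yr
3 | X2 | 90
After GROUP BY (1 rows):
items.rank | sum_yr
3 | 90
After ORDER BY (1 rows):
items.rank | sum_yr
3 | 90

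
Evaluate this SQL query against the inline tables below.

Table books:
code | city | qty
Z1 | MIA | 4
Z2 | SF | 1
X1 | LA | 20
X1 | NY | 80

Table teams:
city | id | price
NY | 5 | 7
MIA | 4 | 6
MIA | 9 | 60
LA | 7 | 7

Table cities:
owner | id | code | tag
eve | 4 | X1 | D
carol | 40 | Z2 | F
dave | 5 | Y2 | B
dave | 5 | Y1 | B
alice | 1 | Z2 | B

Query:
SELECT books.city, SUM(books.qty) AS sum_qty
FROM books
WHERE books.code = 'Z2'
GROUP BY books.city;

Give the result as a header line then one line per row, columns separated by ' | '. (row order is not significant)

After WHERE (1 rows):
books.code | books.city | books.qty
Z2 | SF | 1
After GROUP BY (1 rows):
books.city | sum_qty
SF | 1

== RESULT ==
books.city | sum_qty
SF | 1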